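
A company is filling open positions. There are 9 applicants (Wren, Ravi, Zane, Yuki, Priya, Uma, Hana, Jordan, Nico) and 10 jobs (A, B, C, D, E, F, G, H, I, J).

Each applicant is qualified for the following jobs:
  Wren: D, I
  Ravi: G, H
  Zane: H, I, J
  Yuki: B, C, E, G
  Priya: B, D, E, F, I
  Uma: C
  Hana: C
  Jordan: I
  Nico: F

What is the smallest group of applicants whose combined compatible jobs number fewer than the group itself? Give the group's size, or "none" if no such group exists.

2

Take S = {Uma, Hana}. Its neighbourhood is {C}, so |N(S)| = 1 < |S| = 2.
No single vertex violates Hall's condition since each has at least one neighbour, so 2 is the minimum.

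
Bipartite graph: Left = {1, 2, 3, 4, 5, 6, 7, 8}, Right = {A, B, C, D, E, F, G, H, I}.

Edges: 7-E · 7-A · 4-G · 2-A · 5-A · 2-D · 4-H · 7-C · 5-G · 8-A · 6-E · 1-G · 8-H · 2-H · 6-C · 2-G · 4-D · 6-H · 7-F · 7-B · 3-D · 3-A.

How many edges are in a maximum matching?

A valid assignment of size 6: 1–G, 2–H, 3–A, 4–D, 6–C, 7–E.
The set {1, 2, 3, 4, 5, 8} has only 4 neighbours ({A, D, G, H}), so by Hall's theorem at most 6 of the 8 left vertices can be matched.

6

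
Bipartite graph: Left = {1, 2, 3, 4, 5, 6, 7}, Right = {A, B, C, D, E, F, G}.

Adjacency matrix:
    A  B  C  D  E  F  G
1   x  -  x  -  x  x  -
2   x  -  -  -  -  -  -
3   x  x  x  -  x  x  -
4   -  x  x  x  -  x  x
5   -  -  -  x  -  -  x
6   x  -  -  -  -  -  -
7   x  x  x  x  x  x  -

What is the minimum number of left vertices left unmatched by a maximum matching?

1

For example, pair 1–C, 2–A, 3–B, 4–G, 5–D, 7–E.
The set {2, 6} has only 1 neighbour ({A}), so by Hall's theorem at most 6 of the 7 left vertices can be matched.
That matches 6 of the 7, leaving 1 unmatched; no matching can do better.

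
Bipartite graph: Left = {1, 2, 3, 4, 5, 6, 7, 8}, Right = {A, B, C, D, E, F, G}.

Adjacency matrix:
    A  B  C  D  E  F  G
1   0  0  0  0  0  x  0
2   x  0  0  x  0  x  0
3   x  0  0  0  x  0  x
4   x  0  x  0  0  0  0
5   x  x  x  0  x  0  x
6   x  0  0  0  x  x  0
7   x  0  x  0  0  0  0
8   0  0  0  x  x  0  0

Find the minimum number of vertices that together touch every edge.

{3, 5, A, C, D, E, F} is a vertex cover of size 7: every edge has an endpoint in this set.
No smaller cover exists because 1–F, 2–D, 3–G, 4–A, 5–B, 6–E, 7–C is a matching of size 7, and a cover must include an endpoint of each of these disjoint edges (König's theorem).

7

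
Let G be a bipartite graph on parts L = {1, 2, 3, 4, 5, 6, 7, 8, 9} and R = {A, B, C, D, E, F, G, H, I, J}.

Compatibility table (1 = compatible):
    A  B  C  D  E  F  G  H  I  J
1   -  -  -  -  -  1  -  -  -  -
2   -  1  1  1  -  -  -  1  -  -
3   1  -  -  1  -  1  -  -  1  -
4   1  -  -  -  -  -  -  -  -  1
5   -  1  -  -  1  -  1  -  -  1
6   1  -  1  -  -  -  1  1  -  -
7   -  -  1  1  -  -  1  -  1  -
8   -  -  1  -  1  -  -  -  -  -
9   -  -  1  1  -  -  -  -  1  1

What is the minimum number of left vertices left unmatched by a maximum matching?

0

One maximum matching: 1→F, 2→H, 3→D, 4→A, 5→B, 6→C, 7→G, 8→E, 9→J.
All 9 left vertices are matched, so no larger matching exists.
That matches 9 of the 9, leaving 0 unmatched; no matching can do better.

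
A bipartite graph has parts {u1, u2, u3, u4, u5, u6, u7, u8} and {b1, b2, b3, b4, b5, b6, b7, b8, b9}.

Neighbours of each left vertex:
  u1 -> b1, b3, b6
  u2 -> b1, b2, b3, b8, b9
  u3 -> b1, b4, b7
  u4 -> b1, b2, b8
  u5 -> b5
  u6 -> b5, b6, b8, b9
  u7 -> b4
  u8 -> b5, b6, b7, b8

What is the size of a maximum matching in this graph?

8

A valid assignment of size 8: u1-b3, u2-b1, u3-b7, u4-b2, u5-b5, u6-b6, u7-b4, u8-b8.
This saturates every left vertex, so 8 is the maximum.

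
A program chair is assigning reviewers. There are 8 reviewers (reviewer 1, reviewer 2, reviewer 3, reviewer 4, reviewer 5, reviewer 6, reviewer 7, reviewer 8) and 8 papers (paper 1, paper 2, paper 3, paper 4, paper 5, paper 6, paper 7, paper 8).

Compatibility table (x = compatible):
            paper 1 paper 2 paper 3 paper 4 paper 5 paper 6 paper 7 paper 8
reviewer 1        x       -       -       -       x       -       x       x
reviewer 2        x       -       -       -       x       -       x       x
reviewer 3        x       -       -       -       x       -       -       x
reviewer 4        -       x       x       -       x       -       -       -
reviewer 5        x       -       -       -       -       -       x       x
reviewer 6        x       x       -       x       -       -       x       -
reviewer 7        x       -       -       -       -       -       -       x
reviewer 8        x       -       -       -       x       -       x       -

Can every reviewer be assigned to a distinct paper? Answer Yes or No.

The set {reviewer 1, reviewer 2, reviewer 3, reviewer 5, reviewer 7, reviewer 8} has only 4 neighbours ({paper 1, paper 5, paper 7, paper 8}), so by Hall's theorem at most 6 of the 8 reviewers can be matched.
Hence no matching covers every reviewer.

No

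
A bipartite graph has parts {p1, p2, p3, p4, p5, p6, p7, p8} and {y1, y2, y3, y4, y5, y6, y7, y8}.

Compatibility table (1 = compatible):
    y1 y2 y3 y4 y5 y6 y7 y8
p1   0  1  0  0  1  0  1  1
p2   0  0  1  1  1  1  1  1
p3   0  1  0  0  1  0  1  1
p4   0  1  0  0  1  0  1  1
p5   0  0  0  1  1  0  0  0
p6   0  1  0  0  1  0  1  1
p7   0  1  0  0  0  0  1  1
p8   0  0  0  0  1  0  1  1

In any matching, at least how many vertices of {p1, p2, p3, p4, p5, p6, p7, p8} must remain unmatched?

A valid assignment of size 6: p1-y5, p2-y6, p3-y2, p4-y8, p5-y4, p6-y7.
The set {p1, p3, p4, p6, p7, p8} has only 4 neighbours ({y2, y5, y7, y8}), so by Hall's theorem at most 6 of the 8 left vertices can be matched.
That matches 6 of the 8, leaving 2 unmatched; no matching can do better.

2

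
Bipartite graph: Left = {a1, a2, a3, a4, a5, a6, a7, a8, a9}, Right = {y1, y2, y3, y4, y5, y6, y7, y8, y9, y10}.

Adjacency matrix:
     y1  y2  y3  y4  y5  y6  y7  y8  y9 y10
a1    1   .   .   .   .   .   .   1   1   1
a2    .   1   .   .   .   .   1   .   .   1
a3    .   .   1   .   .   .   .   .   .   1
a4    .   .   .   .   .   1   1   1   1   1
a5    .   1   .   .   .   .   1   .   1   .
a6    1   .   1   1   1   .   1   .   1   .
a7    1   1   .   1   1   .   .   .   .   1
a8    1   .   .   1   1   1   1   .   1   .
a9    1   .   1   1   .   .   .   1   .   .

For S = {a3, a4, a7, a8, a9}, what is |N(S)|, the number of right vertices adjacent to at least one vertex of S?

The union of neighbours of {a3, a4, a7, a8, a9} is {y1, y2, y3, y4, y5, y6, y7, y8, y9, y10}, which has 10 elements.
Since |N(S)| = 10 ≥ |S| = 5, Hall's condition holds for this subset.

10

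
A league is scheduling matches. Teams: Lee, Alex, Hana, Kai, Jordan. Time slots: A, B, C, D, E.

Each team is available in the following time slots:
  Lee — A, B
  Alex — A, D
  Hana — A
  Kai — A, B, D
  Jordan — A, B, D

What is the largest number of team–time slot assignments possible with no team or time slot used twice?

For example, pair Lee→B, Alex→D, Hana→A.
The set {Lee, Alex, Hana, Kai, Jordan} has only 3 neighbours ({A, B, D}), so by Hall's theorem at most 3 of the 5 teams can be matched.

3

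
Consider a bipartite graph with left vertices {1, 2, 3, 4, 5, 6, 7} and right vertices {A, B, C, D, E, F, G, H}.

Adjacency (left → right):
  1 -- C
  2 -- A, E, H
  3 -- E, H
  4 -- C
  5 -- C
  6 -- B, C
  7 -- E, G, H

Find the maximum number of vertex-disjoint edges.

One maximum matching: 1–C, 2–A, 3–H, 6–B, 7–E.
The set {1, 4, 5} has only 1 neighbour ({C}), so by Hall's theorem at most 5 of the 7 left vertices can be matched.

5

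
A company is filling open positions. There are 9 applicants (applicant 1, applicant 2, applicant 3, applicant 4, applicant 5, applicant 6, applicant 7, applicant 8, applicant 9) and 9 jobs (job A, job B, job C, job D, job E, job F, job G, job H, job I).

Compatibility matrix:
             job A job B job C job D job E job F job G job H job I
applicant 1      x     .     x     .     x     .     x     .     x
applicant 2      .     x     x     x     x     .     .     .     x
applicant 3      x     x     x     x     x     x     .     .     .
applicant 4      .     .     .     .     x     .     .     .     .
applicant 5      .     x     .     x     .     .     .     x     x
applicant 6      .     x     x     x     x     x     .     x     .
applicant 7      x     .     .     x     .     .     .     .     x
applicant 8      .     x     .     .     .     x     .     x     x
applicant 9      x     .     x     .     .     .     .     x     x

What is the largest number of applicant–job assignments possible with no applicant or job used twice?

9

For example, pair applicant 1→job G, applicant 2→job D, applicant 3→job C, applicant 4→job E, applicant 5→job B, applicant 6→job F, applicant 7→job I, applicant 8→job H, applicant 9→job A.
This saturates every applicant, so 9 is the maximum.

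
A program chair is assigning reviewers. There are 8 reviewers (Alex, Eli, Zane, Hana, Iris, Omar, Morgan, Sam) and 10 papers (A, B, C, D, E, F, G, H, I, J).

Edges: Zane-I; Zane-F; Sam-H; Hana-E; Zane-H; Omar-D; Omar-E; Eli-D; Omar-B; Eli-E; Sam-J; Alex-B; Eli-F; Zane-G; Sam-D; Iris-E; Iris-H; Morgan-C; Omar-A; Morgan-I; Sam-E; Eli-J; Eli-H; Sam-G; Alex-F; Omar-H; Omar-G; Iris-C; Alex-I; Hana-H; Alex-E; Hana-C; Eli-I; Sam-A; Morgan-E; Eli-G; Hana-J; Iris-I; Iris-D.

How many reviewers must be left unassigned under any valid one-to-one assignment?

0

A valid assignment of size 8: Alex→B, Eli→G, Zane→F, Hana→E, Iris→H, Omar→A, Morgan→C, Sam→J.
All 8 reviewers are matched, so no larger matching exists.
That matches 8 of the 8, leaving 0 unmatched; no matching can do better.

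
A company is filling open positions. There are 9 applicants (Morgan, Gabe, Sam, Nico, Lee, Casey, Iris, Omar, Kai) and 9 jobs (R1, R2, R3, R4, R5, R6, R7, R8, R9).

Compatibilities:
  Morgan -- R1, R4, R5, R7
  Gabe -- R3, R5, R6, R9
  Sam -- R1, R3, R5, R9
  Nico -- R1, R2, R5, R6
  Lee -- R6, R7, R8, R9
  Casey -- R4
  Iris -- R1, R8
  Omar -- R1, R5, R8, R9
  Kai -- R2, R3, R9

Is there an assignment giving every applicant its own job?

A valid assignment of size 9: Morgan→R7, Gabe→R6, Sam→R5, Nico→R2, Lee→R8, Casey→R4, Iris→R1, Omar→R9, Kai→R3.
All 9 applicants are covered.

Yes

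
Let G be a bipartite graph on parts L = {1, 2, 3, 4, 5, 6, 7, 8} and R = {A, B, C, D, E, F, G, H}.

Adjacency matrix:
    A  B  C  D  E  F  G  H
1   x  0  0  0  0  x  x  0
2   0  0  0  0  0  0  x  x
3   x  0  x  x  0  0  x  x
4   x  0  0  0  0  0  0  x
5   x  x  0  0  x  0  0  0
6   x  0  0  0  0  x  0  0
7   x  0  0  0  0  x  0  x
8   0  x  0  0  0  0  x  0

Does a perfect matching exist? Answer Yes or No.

The set {1, 2, 4, 6, 7} has only 4 neighbours ({A, F, G, H}), so by Hall's theorem at most 7 of the 8 left vertices can be matched.
Hence no matching covers every left vertex.

No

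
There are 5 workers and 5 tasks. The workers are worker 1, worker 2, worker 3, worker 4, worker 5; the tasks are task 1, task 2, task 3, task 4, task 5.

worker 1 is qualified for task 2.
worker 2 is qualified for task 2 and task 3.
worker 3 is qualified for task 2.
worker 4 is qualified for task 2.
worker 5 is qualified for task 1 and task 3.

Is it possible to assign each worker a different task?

No

The set {worker 1, worker 3, worker 4} has only 1 neighbour ({task 2}), so by Hall's theorem at most 3 of the 5 workers can be matched.
Hence no matching covers every worker.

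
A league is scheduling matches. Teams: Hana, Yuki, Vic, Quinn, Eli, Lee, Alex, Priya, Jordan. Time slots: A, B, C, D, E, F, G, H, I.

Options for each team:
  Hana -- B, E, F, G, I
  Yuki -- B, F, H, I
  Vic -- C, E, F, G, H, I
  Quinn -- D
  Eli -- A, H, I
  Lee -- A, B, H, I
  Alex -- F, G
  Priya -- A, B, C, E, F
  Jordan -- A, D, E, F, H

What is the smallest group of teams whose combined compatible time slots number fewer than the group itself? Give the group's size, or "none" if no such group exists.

A matching saturating every team exists, for instance Hana→G, Yuki→B, Vic→C, Quinn→D, Eli→H, Lee→I, Alex→F, Priya→E, Jordan→A.
By Hall's marriage theorem, this means |N(S)| ≥ |S| for every subset S, so no violating subset exists.

none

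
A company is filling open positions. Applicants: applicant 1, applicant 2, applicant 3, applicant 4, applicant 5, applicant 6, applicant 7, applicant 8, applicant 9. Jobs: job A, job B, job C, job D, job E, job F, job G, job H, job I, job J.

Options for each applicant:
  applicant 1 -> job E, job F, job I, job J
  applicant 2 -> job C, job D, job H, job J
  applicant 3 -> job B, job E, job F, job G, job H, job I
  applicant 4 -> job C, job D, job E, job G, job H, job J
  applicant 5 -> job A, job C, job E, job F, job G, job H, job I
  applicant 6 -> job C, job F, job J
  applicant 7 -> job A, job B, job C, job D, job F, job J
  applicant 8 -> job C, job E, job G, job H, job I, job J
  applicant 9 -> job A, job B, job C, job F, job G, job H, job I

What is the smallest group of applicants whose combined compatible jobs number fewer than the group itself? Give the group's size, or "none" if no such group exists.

none

A matching saturating every applicant exists, for instance applicant 1→job I, applicant 2→job D, applicant 3→job B, applicant 4→job E, applicant 5→job G, applicant 6→job C, applicant 7→job J, applicant 8→job H, applicant 9→job F.
By Hall's marriage theorem, this means |N(S)| ≥ |S| for every subset S, so no violating subset exists.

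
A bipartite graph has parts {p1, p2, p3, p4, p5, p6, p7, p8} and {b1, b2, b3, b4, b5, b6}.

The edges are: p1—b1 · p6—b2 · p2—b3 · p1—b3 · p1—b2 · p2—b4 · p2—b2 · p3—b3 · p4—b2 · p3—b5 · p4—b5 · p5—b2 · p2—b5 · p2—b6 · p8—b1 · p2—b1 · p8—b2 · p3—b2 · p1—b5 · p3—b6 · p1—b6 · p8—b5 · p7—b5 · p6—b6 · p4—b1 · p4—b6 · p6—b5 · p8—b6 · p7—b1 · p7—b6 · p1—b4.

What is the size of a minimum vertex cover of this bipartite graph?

6

A maximum matching has 6 edges (e.g. p1–b4, p2–b1, p3–b3, p4–b6, p5–b2, p6–b5).
By König's theorem the minimum vertex cover has the same size. One such cover is {b1, b2, b3, b4, b5, b6}.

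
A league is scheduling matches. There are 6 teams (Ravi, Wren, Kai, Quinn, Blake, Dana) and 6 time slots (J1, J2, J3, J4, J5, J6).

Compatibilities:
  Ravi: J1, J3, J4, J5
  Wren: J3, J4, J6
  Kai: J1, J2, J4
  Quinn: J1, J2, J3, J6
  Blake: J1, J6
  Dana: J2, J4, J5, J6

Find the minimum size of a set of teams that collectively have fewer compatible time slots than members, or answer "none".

A matching saturating every team exists, for instance Ravi→J5, Wren→J4, Kai→J2, Quinn→J3, Blake→J1, Dana→J6.
By Hall's marriage theorem, this means |N(S)| ≥ |S| for every subset S, so no violating subset exists.

none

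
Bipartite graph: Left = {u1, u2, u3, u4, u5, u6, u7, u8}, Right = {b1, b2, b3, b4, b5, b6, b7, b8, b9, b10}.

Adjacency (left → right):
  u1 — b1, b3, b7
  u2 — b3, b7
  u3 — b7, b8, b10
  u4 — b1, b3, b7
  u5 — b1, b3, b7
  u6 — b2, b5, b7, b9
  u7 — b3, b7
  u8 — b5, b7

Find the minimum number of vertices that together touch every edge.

{u3, u6, u8, b1, b3, b7} is a vertex cover of size 6: every edge has an endpoint in this set.
No smaller cover exists because u1–b1, u2–b7, u3–b8, u4–b3, u6–b2, u8–b5 is a matching of size 6, and a cover must include an endpoint of each of these disjoint edges (König's theorem).

6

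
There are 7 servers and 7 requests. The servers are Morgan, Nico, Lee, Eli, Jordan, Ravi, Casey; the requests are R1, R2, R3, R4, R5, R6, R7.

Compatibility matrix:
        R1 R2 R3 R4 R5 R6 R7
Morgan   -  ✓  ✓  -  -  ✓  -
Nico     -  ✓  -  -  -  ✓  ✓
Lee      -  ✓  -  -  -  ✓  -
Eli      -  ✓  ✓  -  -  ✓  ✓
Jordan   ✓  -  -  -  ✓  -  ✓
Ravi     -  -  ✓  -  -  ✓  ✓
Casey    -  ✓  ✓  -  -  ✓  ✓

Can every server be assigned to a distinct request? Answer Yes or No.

The set {Morgan, Nico, Lee, Eli, Ravi, Casey} has only 4 neighbours ({R2, R3, R6, R7}), so by Hall's theorem at most 5 of the 7 servers can be matched.
Hence no matching covers every server.

No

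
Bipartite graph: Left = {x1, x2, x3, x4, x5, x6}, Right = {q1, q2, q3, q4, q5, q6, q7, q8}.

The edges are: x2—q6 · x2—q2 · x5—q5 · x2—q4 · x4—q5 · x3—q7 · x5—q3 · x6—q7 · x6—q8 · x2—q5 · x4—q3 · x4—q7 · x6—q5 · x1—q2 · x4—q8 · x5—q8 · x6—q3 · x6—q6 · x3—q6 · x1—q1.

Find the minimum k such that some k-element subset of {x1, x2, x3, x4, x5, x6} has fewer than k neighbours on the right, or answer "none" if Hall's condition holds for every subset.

A matching saturating every left vertex exists, for instance x1→q1, x2→q2, x3→q7, x4→q8, x5→q5, x6→q6.
By Hall's marriage theorem, this means |N(S)| ≥ |S| for every subset S, so no violating subset exists.

none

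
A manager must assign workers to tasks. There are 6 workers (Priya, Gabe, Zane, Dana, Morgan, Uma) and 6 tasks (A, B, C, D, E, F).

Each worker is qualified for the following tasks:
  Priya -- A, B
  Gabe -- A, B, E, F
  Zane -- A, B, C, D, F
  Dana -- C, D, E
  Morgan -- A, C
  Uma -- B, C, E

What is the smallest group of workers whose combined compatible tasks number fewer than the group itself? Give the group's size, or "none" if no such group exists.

none

A matching saturating every worker exists, for instance Priya→A, Gabe→E, Zane→F, Dana→D, Morgan→C, Uma→B.
By Hall's marriage theorem, this means |N(S)| ≥ |S| for every subset S, so no violating subset exists.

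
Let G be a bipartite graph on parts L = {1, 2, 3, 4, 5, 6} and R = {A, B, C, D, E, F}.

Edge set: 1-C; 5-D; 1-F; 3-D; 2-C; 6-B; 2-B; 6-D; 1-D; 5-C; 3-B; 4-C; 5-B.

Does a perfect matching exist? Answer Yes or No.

No

The set {2, 3, 4, 5, 6} has only 3 neighbours ({B, C, D}), so by Hall's theorem at most 4 of the 6 left vertices can be matched.
Hence no matching covers every left vertex.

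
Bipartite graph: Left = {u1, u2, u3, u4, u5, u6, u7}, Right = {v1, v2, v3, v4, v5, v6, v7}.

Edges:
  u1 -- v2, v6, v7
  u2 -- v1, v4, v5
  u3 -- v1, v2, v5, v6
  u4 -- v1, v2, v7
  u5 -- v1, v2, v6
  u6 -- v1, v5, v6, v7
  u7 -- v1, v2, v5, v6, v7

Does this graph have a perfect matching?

The set {u1, u3, u4, u5, u6, u7} has only 5 neighbours ({v1, v2, v5, v6, v7}), so by Hall's theorem at most 6 of the 7 left vertices can be matched.
Hence no matching covers every left vertex.

No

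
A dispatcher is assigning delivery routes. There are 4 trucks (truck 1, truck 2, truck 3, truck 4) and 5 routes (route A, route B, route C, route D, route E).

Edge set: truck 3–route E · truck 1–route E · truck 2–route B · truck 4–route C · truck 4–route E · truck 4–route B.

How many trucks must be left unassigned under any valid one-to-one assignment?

1

One maximum matching: truck 1→route E, truck 2→route B, truck 4→route C.
The set {truck 1, truck 3} has only 1 neighbour ({route E}), so by Hall's theorem at most 3 of the 4 trucks can be matched.
That matches 3 of the 4, leaving 1 unmatched; no matching can do better.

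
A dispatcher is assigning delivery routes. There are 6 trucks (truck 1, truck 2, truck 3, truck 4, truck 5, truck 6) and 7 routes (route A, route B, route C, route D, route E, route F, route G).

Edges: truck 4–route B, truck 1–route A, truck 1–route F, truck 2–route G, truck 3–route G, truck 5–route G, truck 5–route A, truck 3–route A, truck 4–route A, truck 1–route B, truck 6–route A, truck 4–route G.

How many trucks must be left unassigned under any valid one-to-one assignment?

A valid assignment of size 4: truck 1–route F, truck 2–route G, truck 3–route A, truck 4–route B.
The set {truck 2, truck 3, truck 5, truck 6} has only 2 neighbours ({route A, route G}), so by Hall's theorem at most 4 of the 6 trucks can be matched.
That matches 4 of the 6, leaving 2 unmatched; no matching can do better.

2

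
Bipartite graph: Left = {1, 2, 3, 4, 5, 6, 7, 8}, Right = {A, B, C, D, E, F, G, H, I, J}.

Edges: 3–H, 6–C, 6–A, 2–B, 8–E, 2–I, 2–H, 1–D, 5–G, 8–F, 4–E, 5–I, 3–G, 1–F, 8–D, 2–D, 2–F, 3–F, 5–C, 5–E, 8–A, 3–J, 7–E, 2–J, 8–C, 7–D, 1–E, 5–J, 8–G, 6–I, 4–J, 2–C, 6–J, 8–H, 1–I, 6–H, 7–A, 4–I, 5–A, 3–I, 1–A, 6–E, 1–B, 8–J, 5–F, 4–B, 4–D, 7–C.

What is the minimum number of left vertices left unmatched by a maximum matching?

0

One maximum matching: 1-B, 2-H, 3-G, 4-E, 5-F, 6-A, 7-C, 8-J.
All 8 left vertices are matched, so no larger matching exists.
That matches 8 of the 8, leaving 0 unmatched; no matching can do better.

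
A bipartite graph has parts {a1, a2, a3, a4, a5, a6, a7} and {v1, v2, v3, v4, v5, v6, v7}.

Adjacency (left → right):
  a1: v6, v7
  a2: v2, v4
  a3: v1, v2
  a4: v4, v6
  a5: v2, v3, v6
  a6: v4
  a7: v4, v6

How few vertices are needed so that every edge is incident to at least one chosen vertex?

{a1, a2, a3, a5, v4, v6} is a vertex cover of size 6: every edge has an endpoint in this set.
No smaller cover exists because a1–v7, a2–v2, a3–v1, a4–v6, a5–v3, a6–v4 is a matching of size 6, and a cover must include an endpoint of each of these disjoint edges (König's theorem).

6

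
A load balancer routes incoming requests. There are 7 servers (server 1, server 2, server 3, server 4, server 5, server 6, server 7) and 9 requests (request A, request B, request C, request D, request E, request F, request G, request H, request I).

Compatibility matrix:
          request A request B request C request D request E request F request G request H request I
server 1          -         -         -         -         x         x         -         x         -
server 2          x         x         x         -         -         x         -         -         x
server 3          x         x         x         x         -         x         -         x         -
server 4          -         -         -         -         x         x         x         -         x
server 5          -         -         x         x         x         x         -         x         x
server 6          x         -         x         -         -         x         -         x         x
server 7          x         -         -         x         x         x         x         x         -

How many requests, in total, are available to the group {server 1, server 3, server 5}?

8

The union of neighbours of {server 1, server 3, server 5} is {request A, request B, request C, request D, request E, request F, request H, request I}, which has 8 elements.
Since |N(S)| = 8 ≥ |S| = 3, Hall's condition holds for this subset.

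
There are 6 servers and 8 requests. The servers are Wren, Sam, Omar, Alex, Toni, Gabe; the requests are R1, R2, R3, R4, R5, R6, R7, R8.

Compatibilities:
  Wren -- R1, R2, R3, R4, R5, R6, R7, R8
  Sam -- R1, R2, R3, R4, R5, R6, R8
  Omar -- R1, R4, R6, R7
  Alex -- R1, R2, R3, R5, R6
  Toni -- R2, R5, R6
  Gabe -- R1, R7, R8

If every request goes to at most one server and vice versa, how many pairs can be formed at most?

One maximum matching: Wren→R2, Sam→R3, Omar→R4, Alex→R6, Toni→R5, Gabe→R7.
This saturates every server, so 6 is the maximum.

6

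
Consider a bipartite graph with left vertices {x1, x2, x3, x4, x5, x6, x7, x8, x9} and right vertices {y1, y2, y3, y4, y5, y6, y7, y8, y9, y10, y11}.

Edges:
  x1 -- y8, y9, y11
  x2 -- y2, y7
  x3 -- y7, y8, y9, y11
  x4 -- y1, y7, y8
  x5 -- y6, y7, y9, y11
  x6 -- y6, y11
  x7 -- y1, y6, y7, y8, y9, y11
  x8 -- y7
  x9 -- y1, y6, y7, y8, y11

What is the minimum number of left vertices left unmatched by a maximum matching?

2

For example, pair x1→y8, x2→y2, x3→y9, x4→y1, x5→y6, x6→y11, x7→y7.
The set {x1, x3, x4, x5, x6, x7, x8, x9} has only 6 neighbours ({y1, y11, y6, y7, y8, y9}), so by Hall's theorem at most 7 of the 9 left vertices can be matched.
That matches 7 of the 9, leaving 2 unmatched; no matching can do better.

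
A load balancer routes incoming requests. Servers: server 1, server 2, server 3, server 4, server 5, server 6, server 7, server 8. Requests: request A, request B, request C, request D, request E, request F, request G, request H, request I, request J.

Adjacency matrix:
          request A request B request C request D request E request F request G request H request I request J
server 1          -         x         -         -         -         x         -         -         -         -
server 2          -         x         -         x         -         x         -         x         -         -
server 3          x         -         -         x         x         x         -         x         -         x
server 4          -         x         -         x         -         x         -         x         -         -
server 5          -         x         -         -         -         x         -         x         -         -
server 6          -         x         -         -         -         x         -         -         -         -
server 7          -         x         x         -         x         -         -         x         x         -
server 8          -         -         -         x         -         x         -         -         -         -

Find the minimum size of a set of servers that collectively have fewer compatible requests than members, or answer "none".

Take S = {server 1, server 2, server 4, server 5, server 6}. Its neighbourhood is {request B, request D, request F, request H}, so |N(S)| = 4 < |S| = 5.
Every subset of size less than 5 has at least as many neighbours as members, so 5 is the minimum.

5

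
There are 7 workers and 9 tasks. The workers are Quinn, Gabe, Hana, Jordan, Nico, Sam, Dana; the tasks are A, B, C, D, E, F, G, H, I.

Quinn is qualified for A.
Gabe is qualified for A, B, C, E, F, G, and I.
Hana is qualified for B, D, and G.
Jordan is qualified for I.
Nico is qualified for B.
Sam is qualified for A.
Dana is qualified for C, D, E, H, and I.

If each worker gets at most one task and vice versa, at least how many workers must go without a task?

A valid assignment of size 6: Quinn–A, Gabe–G, Hana–D, Jordan–I, Nico–B, Dana–E.
The set {Quinn, Sam} has only 1 neighbour ({A}), so by Hall's theorem at most 6 of the 7 workers can be matched.
That matches 6 of the 7, leaving 1 unmatched; no matching can do better.

1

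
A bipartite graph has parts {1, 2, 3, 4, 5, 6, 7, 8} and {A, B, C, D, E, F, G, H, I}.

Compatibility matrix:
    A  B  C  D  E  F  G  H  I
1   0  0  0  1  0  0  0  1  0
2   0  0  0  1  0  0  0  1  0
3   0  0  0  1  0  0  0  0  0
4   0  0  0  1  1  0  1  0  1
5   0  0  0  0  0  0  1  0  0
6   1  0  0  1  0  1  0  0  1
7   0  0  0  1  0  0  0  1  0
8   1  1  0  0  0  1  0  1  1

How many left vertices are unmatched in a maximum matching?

2

A valid assignment of size 6: 1–H, 2–D, 4–E, 5–G, 6–I, 8–A.
The set {1, 2, 3, 7} has only 2 neighbours ({D, H}), so by Hall's theorem at most 6 of the 8 left vertices can be matched.
That matches 6 of the 8, leaving 2 unmatched; no matching can do better.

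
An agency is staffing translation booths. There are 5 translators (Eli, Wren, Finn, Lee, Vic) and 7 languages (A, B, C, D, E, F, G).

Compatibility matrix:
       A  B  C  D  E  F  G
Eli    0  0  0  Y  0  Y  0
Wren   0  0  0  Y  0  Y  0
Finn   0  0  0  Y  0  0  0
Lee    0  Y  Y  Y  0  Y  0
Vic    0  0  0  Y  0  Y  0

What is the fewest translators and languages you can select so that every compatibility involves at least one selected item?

A maximum matching has 3 edges (e.g. Eli–D, Wren–F, Lee–B).
By König's theorem the minimum vertex cover has the same size. One such cover is {Lee, D, F}.

3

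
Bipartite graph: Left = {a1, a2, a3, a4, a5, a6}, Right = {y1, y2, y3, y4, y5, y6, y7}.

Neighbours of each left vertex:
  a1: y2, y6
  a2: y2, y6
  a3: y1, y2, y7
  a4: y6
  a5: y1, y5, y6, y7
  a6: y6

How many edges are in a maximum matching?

One maximum matching: a1-y6, a2-y2, a3-y1, a5-y7.
The set {a1, a2, a4, a6} has only 2 neighbours ({y2, y6}), so by Hall's theorem at most 4 of the 6 left vertices can be matched.

4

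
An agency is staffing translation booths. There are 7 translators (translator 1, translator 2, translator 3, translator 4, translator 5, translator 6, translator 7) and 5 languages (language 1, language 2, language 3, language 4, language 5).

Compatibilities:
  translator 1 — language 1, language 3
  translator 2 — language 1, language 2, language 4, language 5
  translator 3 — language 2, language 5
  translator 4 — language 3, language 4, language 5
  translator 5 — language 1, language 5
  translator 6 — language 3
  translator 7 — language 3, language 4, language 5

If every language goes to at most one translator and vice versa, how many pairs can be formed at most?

One maximum matching: translator 1-language 3, translator 2-language 2, translator 3-language 5, translator 4-language 4, translator 5-language 1.
The set {translator 1, translator 2, translator 3, translator 4, translator 5, translator 6, translator 7} has only 5 neighbours ({language 1, language 2, language 3, language 4, language 5}), so by Hall's theorem at most 5 of the 7 translators can be matched.

5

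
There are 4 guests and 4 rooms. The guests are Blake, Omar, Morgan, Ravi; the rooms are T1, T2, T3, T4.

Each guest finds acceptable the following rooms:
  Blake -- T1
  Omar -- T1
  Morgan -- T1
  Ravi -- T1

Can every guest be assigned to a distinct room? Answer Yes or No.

The set {Blake, Omar, Morgan, Ravi} has only 1 neighbour ({T1}), so by Hall's theorem at most 1 of the 4 guests can be matched.
Hence no matching covers every guest.

No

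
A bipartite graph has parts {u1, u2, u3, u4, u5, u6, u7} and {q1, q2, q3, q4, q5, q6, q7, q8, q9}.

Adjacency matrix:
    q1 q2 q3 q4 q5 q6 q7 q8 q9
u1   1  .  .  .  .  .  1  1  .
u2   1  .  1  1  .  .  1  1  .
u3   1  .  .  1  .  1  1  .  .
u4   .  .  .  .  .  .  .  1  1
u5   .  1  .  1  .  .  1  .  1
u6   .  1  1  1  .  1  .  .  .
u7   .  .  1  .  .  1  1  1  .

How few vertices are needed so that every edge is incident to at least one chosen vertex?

7

A maximum matching has 7 edges (e.g. u1–q8, u2–q4, u3–q1, u4–q9, u5–q7, u6–q2, u7–q6).
By König's theorem the minimum vertex cover has the same size. One such cover is {u1, u2, u3, u4, u5, u6, u7}.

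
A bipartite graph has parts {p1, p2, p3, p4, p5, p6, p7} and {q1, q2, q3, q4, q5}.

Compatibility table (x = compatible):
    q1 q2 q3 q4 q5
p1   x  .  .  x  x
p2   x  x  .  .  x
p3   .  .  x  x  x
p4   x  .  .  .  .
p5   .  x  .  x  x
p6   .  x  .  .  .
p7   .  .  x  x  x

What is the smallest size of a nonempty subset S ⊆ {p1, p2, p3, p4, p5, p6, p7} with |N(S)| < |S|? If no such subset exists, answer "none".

5

Take S = {p1, p2, p4, p5, p6}. Its neighbourhood is {q1, q2, q4, q5}, so |N(S)| = 4 < |S| = 5.
Every subset of size less than 5 has at least as many neighbours as members, so 5 is the minimum.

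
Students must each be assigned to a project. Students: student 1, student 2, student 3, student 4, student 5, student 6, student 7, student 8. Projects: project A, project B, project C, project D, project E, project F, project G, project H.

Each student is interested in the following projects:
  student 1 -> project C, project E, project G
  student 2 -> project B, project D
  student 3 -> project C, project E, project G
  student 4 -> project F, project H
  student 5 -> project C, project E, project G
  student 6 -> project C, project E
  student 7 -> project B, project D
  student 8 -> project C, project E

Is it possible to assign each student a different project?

The set {student 1, student 3, student 5, student 6, student 8} has only 3 neighbours ({project C, project E, project G}), so by Hall's theorem at most 6 of the 8 students can be matched.
Hence no matching covers every student.

No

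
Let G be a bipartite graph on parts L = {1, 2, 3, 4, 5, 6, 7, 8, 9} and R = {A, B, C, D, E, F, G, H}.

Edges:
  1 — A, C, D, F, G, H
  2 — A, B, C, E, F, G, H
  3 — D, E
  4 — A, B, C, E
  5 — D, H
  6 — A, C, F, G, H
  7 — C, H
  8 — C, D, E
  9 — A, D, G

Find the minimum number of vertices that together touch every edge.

The 8 edges 1–G, 2–F, 3–D, 4–B, 5–H, 6–A, 7–C, 8–E form a matching, so any vertex cover needs at least 8 vertices (one per matched edge).
Conversely {A, B, C, D, E, F, G, H} meets every edge and has exactly 8 vertices, so 8 is optimal.

8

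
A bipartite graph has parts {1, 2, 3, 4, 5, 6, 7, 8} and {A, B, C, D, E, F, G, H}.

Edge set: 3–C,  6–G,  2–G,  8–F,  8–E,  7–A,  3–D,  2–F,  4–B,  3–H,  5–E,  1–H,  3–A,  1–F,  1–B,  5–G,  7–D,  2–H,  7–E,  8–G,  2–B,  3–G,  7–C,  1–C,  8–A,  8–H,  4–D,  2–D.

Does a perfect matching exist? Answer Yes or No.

Yes

A valid assignment of size 8: 1→F, 2→B, 3→H, 4→D, 5→E, 6→G, 7→C, 8→A.
All 8 left vertices are covered.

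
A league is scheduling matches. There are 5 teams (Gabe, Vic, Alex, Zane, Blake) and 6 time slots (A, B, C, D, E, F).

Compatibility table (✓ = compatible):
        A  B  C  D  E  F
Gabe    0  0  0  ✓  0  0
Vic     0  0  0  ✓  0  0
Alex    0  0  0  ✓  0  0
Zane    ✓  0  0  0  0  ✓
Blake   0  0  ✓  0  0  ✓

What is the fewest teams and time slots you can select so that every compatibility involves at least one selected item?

The 3 edges Gabe–D, Zane–A, Blake–F form a matching, so any vertex cover needs at least 3 vertices (one per matched edge).
Conversely {Zane, Blake, D} meets every edge and has exactly 3 vertices, so 3 is optimal.

3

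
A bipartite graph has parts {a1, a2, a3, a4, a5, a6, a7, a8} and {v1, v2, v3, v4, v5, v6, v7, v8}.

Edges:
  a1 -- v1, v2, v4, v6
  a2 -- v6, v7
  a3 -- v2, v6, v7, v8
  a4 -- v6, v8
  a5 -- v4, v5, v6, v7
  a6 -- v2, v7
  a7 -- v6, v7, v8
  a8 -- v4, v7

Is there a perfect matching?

No

The set {a2, a3, a4, a6, a7} has only 4 neighbours ({v2, v6, v7, v8}), so by Hall's theorem at most 7 of the 8 left vertices can be matched.
Hence no matching covers every left vertex.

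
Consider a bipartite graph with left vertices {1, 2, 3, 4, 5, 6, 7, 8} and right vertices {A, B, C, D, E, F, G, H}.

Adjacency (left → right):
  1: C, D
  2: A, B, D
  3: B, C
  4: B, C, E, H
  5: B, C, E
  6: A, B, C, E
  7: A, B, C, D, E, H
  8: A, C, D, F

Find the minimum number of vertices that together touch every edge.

A maximum matching has 7 edges (e.g. 1–D, 2–A, 3–C, 4–H, 5–E, 6–B, 8–F).
By König's theorem the minimum vertex cover has the same size. One such cover is {8, A, B, C, D, E, H}.

7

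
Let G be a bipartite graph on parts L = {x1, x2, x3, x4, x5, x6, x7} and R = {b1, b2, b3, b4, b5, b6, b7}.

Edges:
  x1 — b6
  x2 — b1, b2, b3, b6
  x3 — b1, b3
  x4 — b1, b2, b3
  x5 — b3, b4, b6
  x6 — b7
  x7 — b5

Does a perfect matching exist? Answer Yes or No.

One maximum matching: x1-b6, x2-b2, x3-b1, x4-b3, x5-b4, x6-b7, x7-b5.
All 7 left vertices are covered.

Yes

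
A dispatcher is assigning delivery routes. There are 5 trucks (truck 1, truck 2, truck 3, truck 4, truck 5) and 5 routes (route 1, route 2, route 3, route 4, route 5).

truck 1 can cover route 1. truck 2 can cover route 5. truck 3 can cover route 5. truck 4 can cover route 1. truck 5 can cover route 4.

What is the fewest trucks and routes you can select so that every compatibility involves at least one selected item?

The 3 edges truck 1–route 1, truck 2–route 5, truck 5–route 4 form a matching, so any vertex cover needs at least 3 vertices (one per matched edge).
Conversely {truck 5, route 1, route 5} meets every edge and has exactly 3 vertices, so 3 is optimal.

3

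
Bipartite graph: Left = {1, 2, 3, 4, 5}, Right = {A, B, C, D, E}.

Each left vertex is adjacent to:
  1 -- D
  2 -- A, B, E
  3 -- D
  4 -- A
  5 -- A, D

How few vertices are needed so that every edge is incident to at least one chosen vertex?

{2, A, D} is a vertex cover of size 3: every edge has an endpoint in this set.
No smaller cover exists because 1–D, 2–B, 4–A is a matching of size 3, and a cover must include an endpoint of each of these disjoint edges (König's theorem).

3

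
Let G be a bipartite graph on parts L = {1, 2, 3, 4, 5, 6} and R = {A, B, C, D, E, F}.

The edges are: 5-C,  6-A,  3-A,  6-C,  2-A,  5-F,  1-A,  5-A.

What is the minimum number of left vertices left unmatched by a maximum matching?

3

One maximum matching: 1–A, 5–F, 6–C.
The set {1, 2, 3, 4} has only 1 neighbour ({A}), so by Hall's theorem at most 3 of the 6 left vertices can be matched.
That matches 3 of the 6, leaving 3 unmatched; no matching can do better.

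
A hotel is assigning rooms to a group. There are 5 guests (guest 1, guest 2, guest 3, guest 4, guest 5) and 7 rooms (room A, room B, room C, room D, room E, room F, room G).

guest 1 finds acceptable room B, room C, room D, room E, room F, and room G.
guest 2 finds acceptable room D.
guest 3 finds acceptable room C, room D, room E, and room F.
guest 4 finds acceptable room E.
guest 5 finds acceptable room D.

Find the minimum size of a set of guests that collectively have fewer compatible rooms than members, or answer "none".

Take S = {guest 2, guest 5}. Its neighbourhood is {room D}, so |N(S)| = 1 < |S| = 2.
No single vertex violates Hall's condition since each has at least one neighbour, so 2 is the minimum.

2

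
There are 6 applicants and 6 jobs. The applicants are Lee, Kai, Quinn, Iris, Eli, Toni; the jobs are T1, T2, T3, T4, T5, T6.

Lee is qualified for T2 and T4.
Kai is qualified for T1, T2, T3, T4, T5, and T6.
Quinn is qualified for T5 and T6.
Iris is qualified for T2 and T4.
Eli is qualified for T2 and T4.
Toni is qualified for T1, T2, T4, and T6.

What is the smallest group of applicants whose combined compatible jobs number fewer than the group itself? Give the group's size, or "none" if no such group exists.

3

Take S = {Lee, Iris, Eli}. Its neighbourhood is {T2, T4}, so |N(S)| = 2 < |S| = 3.
Every subset of size less than 3 has at least as many neighbours as members, so 3 is the minimum.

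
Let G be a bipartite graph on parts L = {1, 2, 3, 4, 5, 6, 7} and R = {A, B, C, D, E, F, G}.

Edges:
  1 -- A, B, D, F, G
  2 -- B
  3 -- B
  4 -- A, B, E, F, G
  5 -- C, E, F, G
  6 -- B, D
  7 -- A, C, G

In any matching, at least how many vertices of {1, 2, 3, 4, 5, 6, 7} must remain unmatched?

A valid assignment of size 6: 1-A, 2-B, 4-G, 5-E, 6-D, 7-C.
The set {2, 3} has only 1 neighbour ({B}), so by Hall's theorem at most 6 of the 7 left vertices can be matched.
That matches 6 of the 7, leaving 1 unmatched; no matching can do better.

1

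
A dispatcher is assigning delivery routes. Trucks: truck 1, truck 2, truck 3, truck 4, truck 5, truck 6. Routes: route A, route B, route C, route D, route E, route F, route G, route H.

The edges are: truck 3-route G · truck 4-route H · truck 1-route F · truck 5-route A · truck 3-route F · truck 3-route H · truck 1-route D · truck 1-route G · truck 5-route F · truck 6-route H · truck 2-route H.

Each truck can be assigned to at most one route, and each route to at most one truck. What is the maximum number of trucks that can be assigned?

One maximum matching: truck 1–route D, truck 2–route H, truck 3–route G, truck 5–route F.
The set {truck 2, truck 4, truck 6} has only 1 neighbour ({route H}), so by Hall's theorem at most 4 of the 6 trucks can be matched.

4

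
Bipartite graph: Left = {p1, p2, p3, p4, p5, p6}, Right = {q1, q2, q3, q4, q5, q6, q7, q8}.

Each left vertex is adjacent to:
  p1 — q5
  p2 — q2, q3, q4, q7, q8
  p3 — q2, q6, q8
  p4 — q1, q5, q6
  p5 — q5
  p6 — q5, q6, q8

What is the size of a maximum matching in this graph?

For example, pair p1→q5, p2→q4, p3→q2, p4→q6, p6→q8.
The set {p1, p5} has only 1 neighbour ({q5}), so by Hall's theorem at most 5 of the 6 left vertices can be matched.

5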